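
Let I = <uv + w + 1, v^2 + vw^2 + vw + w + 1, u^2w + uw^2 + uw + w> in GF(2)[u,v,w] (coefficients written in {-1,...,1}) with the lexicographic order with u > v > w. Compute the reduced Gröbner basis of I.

G = {u^2 + w^3 + w^2 + 1, uv + w + 1, uw + u + v + w^4 + w^3, v^2 + w^3 + w^2 + w + 1, vw + w^4 + w, w^5 + w^4 + w^3 + w}

f_1 = uv + w + 1, LT = uv.
f_2 = v^2 + vw^2 + vw + w + 1, LT = v^2.
f_3 = u^2w + uw^2 + uw + w, LT = u^2w.

S(f_1,f_2): lcm = uv^2. S = uvw^2 + uvw + uw + u + vw + v.
  leading term uvw^2: subtract (w^2)·f_1 from uvw^2 + uvw + uw + u + vw + v → uvw + uw + u + vw + v + w^3 + w^2
  leading term uvw: subtract (w)·f_1 from uvw + uw + u + vw + v + w^3 + w^2 → uw + u + vw + v + w^3 + w
  leading term uw: no divisor's leading term divides it; move uw to the remainder.
  leading term u: no divisor's leading term divides it; move u to the remainder.
  leading term vw: no divisor's leading term divides it; move vw to the remainder.
  leading term v: no divisor's leading term divides it; move v to the remainder.
  leading term w^3: no divisor's leading term divides it; move w^3 to the remainder.
  leading term w: no divisor's leading term divides it; move w to the remainder.
  remainder uw + u + vw + v + w^3 + w ≠ 0; add g_4 = uw + u + vw + v + w^3 + w to the basis.

S(f_1,f_3): lcm = u^2vw. S = uvw^2 + uvw + uw^2 + uw + vw.
  leading term uvw^2: subtract (w^2)·f_1 from uvw^2 + uvw + uw^2 + uw + vw → uvw + uw^2 + uw + vw + w^3 + w^2
  leading term uvw: subtract (w)·f_1 from uvw + uw^2 + uw + vw + w^3 + w^2 → uw^2 + uw + vw + w^3 + w
  leading term uw^2: subtract (w)·g_4 from uw^2 + uw + vw + w^3 + w → vw^2 + w^4 + w^3 + w^2 + w
  leading term vw^2: no divisor's leading term divides it; move vw^2 to the remainder.
  leading term w^4: no divisor's leading term divides it; move w^4 to the remainder.
  leading term w^3: no divisor's leading term divides it; move w^3 to the remainder.
  leading term w^2: no divisor's leading term divides it; move w^2 to the remainder.
  leading term w: no divisor's leading term divides it; move w to the remainder.
  remainder vw^2 + w^4 + w^3 + w^2 + w ≠ 0; add g_5 = vw^2 + w^4 + w^3 + w^2 + w to the basis.

S(f_3,g_4): lcm = u^2w. S = u^2 + uvw + uv + uw^3 + uw^2 + w.
  leading term u^2: no divisor's leading term divides it; move u^2 to the remainder.
  leading term uvw: subtract (w)·f_1 from uvw + uv + uw^3 + uw^2 + w → uv + uw^3 + uw^2 + w^2
  leading term uv: subtract (1)·f_1 from uv + uw^3 + uw^2 + w^2 → uw^3 + uw^2 + w^2 + w + 1
  leading term uw^3: subtract (w^2)·g_4 from uw^3 + uw^2 + w^2 + w + 1 → vw^3 + vw^2 + w^5 + w^3 + w^2 + w + 1
  leading term vw^3: subtract (w)·g_5 from vw^3 + vw^2 + w^5 + w^3 + w^2 + w + 1 → vw^2 + w^4 + w + 1
  leading term vw^2: subtract (1)·g_5 from vw^2 + w^4 + w + 1 → w^3 + w^2 + 1
  leading term w^3: no divisor's leading term divides it; move w^3 to the remainder.
  leading term w^2: no divisor's leading term divides it; move w^2 to the remainder.
  leading term 1: no divisor's leading term divides it; move 1 to the remainder.
  remainder u^2 + w^3 + w^2 + 1 ≠ 0; add g_6 = u^2 + w^3 + w^2 + 1 to the basis.

S(f_1,g_5): lcm = uvw^2. S = uw^4 + uw^3 + uw^2 + uw + w^3 + w^2.
  leading term uw^4: subtract (w^3)·g_4 from uw^4 + uw^3 + uw^2 + uw + w^3 + w^2 → uw^2 + uw + vw^4 + vw^3 + w^6 + w^4 + w^3 + w^2
  leading term uw^2: subtract (w)·g_4 from uw^2 + uw + vw^4 + vw^3 + w^6 + w^4 + w^3 + w^2 → vw^4 + vw^3 + vw^2 + vw + w^6 + w^3
  leading term vw^4: subtract (w^2)·g_5 from vw^4 + vw^3 + vw^2 + vw + w^6 + w^3 → vw^3 + vw^2 + vw + w^5 + w^4
  leading term vw^3: subtract (w)·g_5 from vw^3 + vw^2 + vw + w^5 + w^4 → vw^2 + vw + w^3 + w^2
  leading term vw^2: subtract (1)·g_5 from vw^2 + vw + w^3 + w^2 → vw + w^4 + w
  leading term vw: no divisor's leading term divides it; move vw to the remainder.
  leading term w^4: no divisor's leading term divides it; move w^4 to the remainder.
  leading term w: no divisor's leading term divides it; move w to the remainder.
  remainder vw + w^4 + w ≠ 0; add g_7 = vw + w^4 + w to the basis.

S(f_3,g_5): lcm = u^2vw^2. S = u^2w^4 + u^2w^3 + u^2w^2 + u^2w + uvw^3 + uvw^2 + vw^2.
  leading term u^2w^4: subtract (w^3)·f_3 from u^2w^4 + u^2w^3 + u^2w^2 + u^2w + uvw^3 + uvw^2 + vw^2 → u^2w^3 + u^2w^2 + u^2w + uvw^3 + uvw^2 + uw^5 + uw^4 + vw^2 + w^4
  leading term u^2w^3: subtract (w^2)·f_3 from u^2w^3 + u^2w^2 + u^2w + uvw^3 + uvw^2 + uw^5 + uw^4 + vw^2 + w^4 → u^2w^2 + u^2w + uvw^3 + uvw^2 + uw^5 + uw^3 + vw^2 + w^4 + w^3
  leading term u^2w^2: subtract (w)·f_3 from u^2w^2 + u^2w + uvw^3 + uvw^2 + uw^5 + uw^3 + vw^2 + w^4 + w^3 → u^2w + uvw^3 + uvw^2 + uw^5 + uw^2 + vw^2 + w^4 + w^3 + w^2
  leading term u^2w: subtract (1)·f_3 from u^2w + uvw^3 + uvw^2 + uw^5 + uw^2 + vw^2 + w^4 + w^3 + w^2 → uvw^3 + uvw^2 + uw^5 + uw + vw^2 + w^4 + w^3 + w^2 + w
  leading term uvw^3: subtract (w^3)·f_1 from uvw^3 + uvw^2 + uw^5 + uw + vw^2 + w^4 + w^3 + w^2 + w → uvw^2 + uw^5 + uw + vw^2 + w^2 + w
  leading term uvw^2: subtract (w^2)·f_1 from uvw^2 + uw^5 + uw + vw^2 + w^2 + w → uw^5 + uw + vw^2 + w^3 + w
  leading term uw^5: subtract (w^4)·g_4 from uw^5 + uw + vw^2 + w^3 + w → uw^4 + uw + vw^5 + vw^4 + vw^2 + w^7 + w^5 + w^3 + w
  leading term uw^4: subtract (w^3)·g_4 from uw^4 + uw + vw^5 + vw^4 + vw^2 + w^7 + w^5 + w^3 + w → uw^3 + uw + vw^5 + vw^3 + vw^2 + w^7 + w^6 + w^5 + w^4 + w^3 + w
  leading term uw^3: subtract (w^2)·g_4 from uw^3 + uw + vw^5 + vw^3 + vw^2 + w^7 + w^6 + w^5 + w^4 + w^3 + w → uw^2 + uw + vw^5 + w^7 + w^6 + w^4 + w
  leading term uw^2: subtract (w)·g_4 from uw^2 + uw + vw^5 + w^7 + w^6 + w^4 + w → vw^5 + vw^2 + vw + w^7 + w^6 + w^2 + w
  leading term vw^5: subtract (w^3)·g_5 from vw^5 + vw^2 + vw + w^7 + w^6 + w^2 + w → vw^2 + vw + w^5 + w^4 + w^2 + w
  leading term vw^2: subtract (1)·g_5 from vw^2 + vw + w^5 + w^4 + w^2 + w → vw + w^5 + w^3
  leading term vw: subtract (1)·g_7 from vw + w^5 + w^3 → w^5 + w^4 + w^3 + w
  leading term w^5: no divisor's leading term divides it; move w^5 to the remainder.
  leading term w^4: no divisor's leading term divides it; move w^4 to the remainder.
  leading term w^3: no divisor's leading term divides it; move w^3 to the remainder.
  leading term w: no divisor's leading term divides it; move w to the remainder.
  remainder w^5 + w^4 + w^3 + w ≠ 0; add g_8 = w^5 + w^4 + w^3 + w to the basis.

The other S-polynomials (S(f_2,f_3), S(f_1,g_4), S(f_2,g_4), S(f_2,g_5), S(g_4,g_5), S(f_1,g_6), S(f_2,g_6), S(f_3,g_6), S(g_4,g_6), S(g_5,g_6), S(f_1,g_7), S(f_2,g_7), S(f_3,g_7), S(g_4,g_7), S(g_5,g_7), S(g_6,g_7), S(f_1,g_8), S(f_2,g_8), S(f_3,g_8), S(g_4,g_8), S(g_5,g_8), S(g_6,g_8), S(g_7,g_8)) all reduce to 0 modulo the current basis, so we have a Gröbner basis.
Inter-reduce: drop elements whose leading term is divisible by another's, tail-reduce, and make monic.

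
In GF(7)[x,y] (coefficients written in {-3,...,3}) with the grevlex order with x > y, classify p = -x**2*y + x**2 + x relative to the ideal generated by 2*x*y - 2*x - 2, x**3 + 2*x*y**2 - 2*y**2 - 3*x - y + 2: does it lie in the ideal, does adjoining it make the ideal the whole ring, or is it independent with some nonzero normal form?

First compute the reduced Gröbner basis of I by Buchberger's algorithm.
f_1 = 2*x*y - 2*x - 2, LT = x*y.
f_2 = x**3 + 2*x*y**2 - 2*y**2 - 3*x - y + 2, LT = x**3.

S(f_1,f_2): lcm = x**3*y. S = -2*x*y**3 - x**3 + 2*y**3 - x**2 + 3*x*y + y**2 - 2*y.
  leading term x*y**3: subtract (-y**2)·f_1 from -2*x*y**3 - x**3 + 2*y**3 - x**2 + 3*x*y + y**2 - 2*y → -x**3 - 2*x*y**2 + 2*y**3 - x**2 + 3*x*y - y**2 - 2*y
  leading term x**3: subtract (-1)·f_2 from -x**3 - 2*x*y**2 + 2*y**3 - x**2 + 3*x*y - y**2 - 2*y → 2*y**3 - x**2 + 3*x*y - 3*y**2 - 3*x - 3*y + 2
  leading term y**3: no divisor's leading term divides it; move 2*y**3 to the remainder.
  leading term x**2: no divisor's leading term divides it; move -x**2 to the remainder.
  leading term x*y: subtract (-2)·f_1 from 3*x*y - 3*y**2 - 3*x - 3*y + 2 → -3*y**2 - 3*y - 2
  leading term y**2: no divisor's leading term divides it; move -3*y**2 to the remainder.
  leading term y: no divisor's leading term divides it; move -3*y to the remainder.
  leading term 1: no divisor's leading term divides it; move -2 to the remainder.
  remainder 2*y**3 - x**2 - 3*y**2 - 3*y - 2 ≠ 0; add h_3 = 2*y**3 - x**2 - 3*y**2 - 3*y - 2 to the basis.

S(f_1,h_3): lcm = x*y**3. S = -3*x**3 - 3*x*y**2 - 2*x*y - y**2 + x.
  leading term x**3: subtract (-3)·f_2 from -3*x**3 - 3*x*y**2 - 2*x*y - y**2 + x → 3*x*y**2 - 2*x*y - x - 3*y - 1
  leading term x*y**2: subtract (-2*y)·f_1 from 3*x*y**2 - 2*x*y - x - 3*y - 1 → x*y - x - 1
  leading term x*y: subtract (-3)·f_1 from x*y - x - 1 → 0
  remainder 0.

S(f_2,h_3): leading monomials are coprime, so the S-polynomial reduces to 0 (Buchberger's first criterion).
Every S-polynomial of the final basis reduces to 0, so we have a Gröbner basis.
Inter-reduce: drop elements whose leading term is divisible by another's, tail-reduce, and make monic.
Reduced Gröbner basis: {x**3 - 2*y**2 - x + y - 3, y**3 + 3*x**2 + 2*y**2 + 2*y - 1, x*y - x - 1}.
Label its elements g_1 = x**3 - 2*y**2 - x + y - 3, g_2 = y**3 + 3*x**2 + 2*y**2 + 2*y - 1, g_3 = x*y - x - 1.

Reduce p = -x**2*y + x**2 + x modulo G:
  leading term x**2*y: subtract (-x)·g_3 from -x**2*y + x**2 + x → 0
  normal form = 0.
Since the normal form is 0, p ∈ I.

The remainder on division by a Gröbner basis is unique — it is the normal form.

-x**2*y + x**2 + x lies in I (it reduces to 0).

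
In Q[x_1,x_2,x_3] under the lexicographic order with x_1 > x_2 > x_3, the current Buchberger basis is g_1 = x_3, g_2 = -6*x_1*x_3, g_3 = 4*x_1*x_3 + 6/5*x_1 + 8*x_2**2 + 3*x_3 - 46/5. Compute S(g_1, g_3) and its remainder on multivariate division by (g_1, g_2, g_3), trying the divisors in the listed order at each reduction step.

lcm(LM(g_1), LM(g_3)) = x_1*x_3.
S = (lcm/LT(g_1))·g_1 − (lcm/LT(g_3))·g_3 = -3/10*x_1 - 2*x_2**2 - 3/4*x_3 + 23/10.
Reduce S modulo (g_1, g_2, g_3) in that order:
  leading term x_1: no divisor's leading term divides it; move -3/10*x_1 to the remainder.
  leading term x_2**2: no divisor's leading term divides it; move -2*x_2**2 to the remainder.
  leading term x_3: subtract (-3/4)·g_1 from -3/4*x_3 + 23/10 → 23/10
  leading term 1: no divisor's leading term divides it; move 23/10 to the remainder.
The remainder -3/10*x_1 - 2*x_2**2 + 23/10 is nonzero, so it would be added as the next basis element.

S(g_1, g_3) = -3/10*x_1 - 2*x_2**2 - 3/4*x_3 + 23/10; remainder on division = -3/10*x_1 - 2*x_2**2 + 23/10.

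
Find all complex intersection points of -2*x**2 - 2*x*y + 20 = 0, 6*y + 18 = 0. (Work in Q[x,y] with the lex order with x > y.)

Compute a lex Gröbner basis by Buchberger's algorithm.
f_1 = -2*x**2 - 2*x*y + 20, LT = x**2.
f_2 = 6*y + 18, LT = y.

The S-polynomials (S(f_1,f_2)) all reduce to 0 modulo the current basis, so we have a Gröbner basis.
Inter-reduce: drop elements whose leading term is divisible by another's, tail-reduce, and make monic.
Reduced Gröbner basis: {x**2 - 3*x - 10, y + 3}.

A lex Gröbner basis eliminates variables successively. Here y + 3 depends only on y, with roots {-3}; lifting each root through the earlier basis elements recovers the full solutions.
  y = -3: the earlier basis element becomes x**2 - 3*x - 10 = 0, giving x = -2, 5 — points (-2, -3), (5, -3).
Each listed point satisfies every original equation (direct substitution).

{(-2, -3), (5, -3)}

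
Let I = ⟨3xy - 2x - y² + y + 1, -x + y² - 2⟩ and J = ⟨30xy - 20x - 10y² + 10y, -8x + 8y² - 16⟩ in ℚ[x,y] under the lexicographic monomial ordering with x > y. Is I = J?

No, the ideals differ.

Equality of ideals is decidable: compute both reduced Gröbner bases (unique for the ordering) and check whether they agree.
Buchberger on the first generating set:
f_1 = 3xy - 2x - y² + y + 1, LT = xy.
f_2 = -x + y² - 2, LT = x.

S(f_1,f_2): lcm = xy. S = -⅔x + y³ - ⅓y² - 5/3y + ⅓.
  leading term x: subtract (⅔)·f_2 from -⅔x + y³ - ⅓y² - 5/3y + ⅓ → y³ - y² - 5/3y + 5/3
  leading term y³: no divisor's leading term divides it; move y³ to the remainder.
  leading term y²: no divisor's leading term divides it; move -y² to the remainder.
  leading term y: no divisor's leading term divides it; move -5/3y to the remainder.
  leading term 1: no divisor's leading term divides it; move 5/3 to the remainder.
  remainder y³ - y² - 5/3y + 5/3 ≠ 0; add g_3 = y³ - y² - 5/3y + 5/3 to the basis.

S(f_1,g_3): lcm = xy³. S = ⅓xy² + 5/3xy - 5/3x - ⅓y⁴ + ⅓y³ + ⅓y².
  leading term xy²: subtract (1/9y)·f_1 from ⅓xy² + 5/3xy - 5/3x - ⅓y⁴ + ⅓y³ + ⅓y² → 17/9xy - 5/3x - ⅓y⁴ + 4/9y³ + 2/9y² - 1/9y
  leading term xy: subtract (17/27)·f_1 from 17/9xy - 5/3x - ⅓y⁴ + 4/9y³ + 2/9y² - 1/9y → -11/27x - ⅓y⁴ + 4/9y³ + 23/27y² - 20/27y - 17/27
  leading term x: subtract (11/27)·f_2 from -11/27x - ⅓y⁴ + 4/9y³ + 23/27y² - 20/27y - 17/27 → -⅓y⁴ + 4/9y³ + 4/9y² - 20/27y + 5/27
  leading term y⁴: subtract (-⅓y)·g_3 from -⅓y⁴ + 4/9y³ + 4/9y² - 20/27y + 5/27 → 1/9y³ - 1/9y² - 5/27y + 5/27
  leading term y³: subtract (1/9)·g_3 from 1/9y³ - 1/9y² - 5/27y + 5/27 → 0
  remainder 0.

S(f_2,g_3): leading monomials are coprime, so the S-polynomial reduces to 0 (Buchberger's first criterion).
Every S-polynomial of the final basis reduces to 0, so we have a Gröbner basis.
Inter-reduce: drop elements whose leading term is divisible by another's, tail-reduce, and make monic.
Reduced Gröbner basis: {x - y² + 2, y³ - y² - 5/3y + 5/3}.

Buchberger on the second generating set:
h_1 = 30xy - 20x - 10y² + 10y, LT = xy.
h_2 = -8x + 8y² - 16, LT = x.

S(h_1,h_2): lcm = xy. S = -⅔x + y³ - ⅓y² - 5/3y.
  leading term x: subtract (1/12)·h_2 from -⅔x + y³ - ⅓y² - 5/3y → y³ - y² - 5/3y + 4/3
  leading term y³: no divisor's leading term divides it; move y³ to the remainder.
  leading term y²: no divisor's leading term divides it; move -y² to the remainder.
  leading term y: no divisor's leading term divides it; move -5/3y to the remainder.
  leading term 1: no divisor's leading term divides it; move 4/3 to the remainder.
  remainder y³ - y² - 5/3y + 4/3 ≠ 0; add k_3 = y³ - y² - 5/3y + 4/3 to the basis.

S(h_1,k_3): lcm = xy³. S = ⅓xy² + 5/3xy - 4/3x - ⅓y⁴ + ⅓y³.
  leading term xy²: subtract (1/90y)·h_1 from ⅓xy² + 5/3xy - 4/3x - ⅓y⁴ + ⅓y³ → 17/9xy - 4/3x - ⅓y⁴ + 4/9y³ - 1/9y²
  leading term xy: subtract (17/270)·h_1 from 17/9xy - 4/3x - ⅓y⁴ + 4/9y³ - 1/9y² → -2/27x - ⅓y⁴ + 4/9y³ + 14/27y² - 17/27y
  leading term x: subtract (1/108)·h_2 from -2/27x - ⅓y⁴ + 4/9y³ + 14/27y² - 17/27y → -⅓y⁴ + 4/9y³ + 4/9y² - 17/27y + 4/27
  leading term y⁴: subtract (-⅓y)·k_3 from -⅓y⁴ + 4/9y³ + 4/9y² - 17/27y + 4/27 → 1/9y³ - 1/9y² - 5/27y + 4/27
  leading term y³: subtract (1/9)·k_3 from 1/9y³ - 1/9y² - 5/27y + 4/27 → 0
  remainder 0.

S(h_2,k_3): leading monomials are coprime, so the S-polynomial reduces to 0 (Buchberger's first criterion).
Every S-polynomial of the final basis reduces to 0, so we have a Gröbner basis.
Inter-reduce: drop elements whose leading term is divisible by another's, tail-reduce, and make monic.
Reduced Gröbner basis: {x - y² + 2, y³ - y² - 5/3y + 4/3}.

Since the reduced bases disagree, the two ideals are not the same.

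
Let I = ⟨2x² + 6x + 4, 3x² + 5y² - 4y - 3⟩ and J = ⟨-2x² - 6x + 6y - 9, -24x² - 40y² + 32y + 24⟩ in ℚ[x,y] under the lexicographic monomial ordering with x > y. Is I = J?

No, the ideals differ.

Equality of ideals is decidable: compute both reduced Gröbner bases (unique for the ordering) and check whether they agree.
Buchberger on the first generating set:
f_1 = 2x² + 6x + 4, LT = x².
f_2 = 3x² + 5y² - 4y - 3, LT = x².

S(f_1,f_2): lcm = x². S = 3x - 5/3y² + 4/3y + 3.
  leading term x: no divisor's leading term divides it; move 3x to the remainder.
  leading term y²: no divisor's leading term divides it; move -5/3y² to the remainder.
  leading term y: no divisor's leading term divides it; move 4/3y to the remainder.
  leading term 1: no divisor's leading term divides it; move 3 to the remainder.
  remainder 3x - 5/3y² + 4/3y + 3 ≠ 0; add g_3 = 3x - 5/3y² + 4/3y + 3 to the basis.

S(f_1,g_3): lcm = x². S = 5/9xy² - 4/9xy + 2x + 2.
  leading term xy²: subtract (5/27y²)·g_3 from 5/9xy² - 4/9xy + 2x + 2 → -4/9xy + 2x + 25/81y⁴ - 20/81y³ - 5/9y² + 2
  leading term xy: subtract (-4/27y)·g_3 from -4/9xy + 2x + 25/81y⁴ - 20/81y³ - 5/9y² + 2 → 2x + 25/81y⁴ - 40/81y³ - 29/81y² + 4/9y + 2
  leading term x: subtract (⅔)·g_3 from 2x + 25/81y⁴ - 40/81y³ - 29/81y² + 4/9y + 2 → 25/81y⁴ - 40/81y³ + 61/81y² - 4/9y
  leading term y⁴: no divisor's leading term divides it; move 25/81y⁴ to the remainder.
  leading term y³: no divisor's leading term divides it; move -40/81y³ to the remainder.
  leading term y²: no divisor's leading term divides it; move 61/81y² to the remainder.
  leading term y: no divisor's leading term divides it; move -4/9y to the remainder.
  remainder 25/81y⁴ - 40/81y³ + 61/81y² - 4/9y ≠ 0; add g_4 = 25/81y⁴ - 40/81y³ + 61/81y² - 4/9y to the basis.

The other S-polynomials (S(f_2,g_3), S(f_1,g_4), S(f_2,g_4), S(g_3,g_4)) all reduce to 0 modulo the current basis, so we have a Gröbner basis.
Inter-reduce: drop elements whose leading term is divisible by another's, tail-reduce, and make monic.
Reduced Gröbner basis: {x - 5/9y² + 4/9y + 1, y⁴ - 8/5y³ + 61/25y² - 36/25y}.

Buchberger on the second generating set:
h_1 = -2x² - 6x + 6y - 9, LT = x².
h_2 = -24x² - 40y² + 32y + 24, LT = x².

S(h_1,h_2): lcm = x². S = 3x - 5/3y² - 5/3y + 11/2.
  leading term x: no divisor's leading term divides it; move 3x to the remainder.
  leading term y²: no divisor's leading term divides it; move -5/3y² to the remainder.
  leading term y: no divisor's leading term divides it; move -5/3y to the remainder.
  leading term 1: no divisor's leading term divides it; move 11/2 to the remainder.
  remainder 3x - 5/3y² - 5/3y + 11/2 ≠ 0; add k_3 = 3x - 5/3y² - 5/3y + 11/2 to the basis.

S(h_1,k_3): lcm = x². S = 5/9xy² + 5/9xy + 7/6x - 3y + 9/2.
  leading term xy²: subtract (5/27y²)·k_3 from 5/9xy² + 5/9xy + 7/6x - 3y + 9/2 → 5/9xy + 7/6x + 25/81y⁴ + 25/81y³ - 55/54y² - 3y + 9/2
  leading term xy: subtract (5/27y)·k_3 from 5/9xy + 7/6x + 25/81y⁴ + 25/81y³ - 55/54y² - 3y + 9/2 → 7/6x + 25/81y⁴ + 50/81y³ - 115/162y² - 217/54y + 9/2
  leading term x: subtract (7/18)·k_3 from 7/6x + 25/81y⁴ + 50/81y³ - 115/162y² - 217/54y + 9/2 → 25/81y⁴ + 50/81y³ - 5/81y² - 91/27y + 85/36
  leading term y⁴: no divisor's leading term divides it; move 25/81y⁴ to the remainder.
  leading term y³: no divisor's leading term divides it; move 50/81y³ to the remainder.
  leading term y²: no divisor's leading term divides it; move -5/81y² to the remainder.
  leading term y: no divisor's leading term divides it; move -91/27y to the remainder.
  leading term 1: no divisor's leading term divides it; move 85/36 to the remainder.
  remainder 25/81y⁴ + 50/81y³ - 5/81y² - 91/27y + 85/36 ≠ 0; add k_4 = 25/81y⁴ + 50/81y³ - 5/81y² - 91/27y + 85/36 to the basis.

The other S-polynomials (S(h_2,k_3), S(h_1,k_4), S(h_2,k_4), S(k_3,k_4)) all reduce to 0 modulo the current basis, so we have a Gröbner basis.
Inter-reduce: drop elements whose leading term is divisible by another's, tail-reduce, and make monic.
Reduced Gröbner basis: {x - 5/9y² - 5/9y + 11/6, y⁴ + 2y³ - ⅕y² - 273/25y + 153/20}.

These differ, so the ideals are not equal.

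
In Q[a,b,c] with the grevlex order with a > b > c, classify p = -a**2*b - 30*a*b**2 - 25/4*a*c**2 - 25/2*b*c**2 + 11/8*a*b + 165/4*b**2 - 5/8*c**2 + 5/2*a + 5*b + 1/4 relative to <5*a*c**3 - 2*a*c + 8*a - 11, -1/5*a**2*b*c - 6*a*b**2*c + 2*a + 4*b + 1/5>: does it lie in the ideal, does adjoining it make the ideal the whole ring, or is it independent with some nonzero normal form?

First compute the reduced Gröbner basis of I by Buchberger's algorithm.
f_1 = 5*a*c**3 - 2*a*c + 8*a - 11, LT = a*c**3.
f_2 = -1/5*a**2*b*c - 6*a*b**2*c + 2*a + 4*b + 1/5, LT = a**2*b*c.

S(f_1,f_2): lcm = a**2*b*c**3. S = -30*a*b**2*c**3 - 2/5*a**2*b*c + 8/5*a**2*b + 10*a*c**2 + 20*b*c**2 - 11/5*a*b + c**2.
  reduce S modulo (f_1, f_2):
  remainder 8/5*a**2*b + 48*a*b**2 + 10*a*c**2 + 20*b*c**2 - 11/5*a*b - 66*b**2 + c**2 - 4*a - 8*b - 2/5 ≠ 0; add h_3 = 8/5*a**2*b + 48*a*b**2 + 10*a*c**2 + 20*b*c**2 - 11/5*a*b - 66*b**2 + c**2 - 4*a - 8*b - 2/5 to the basis.

S(f_1,h_3): lcm = a**2*b*c**3. S = -30*a*b**2*c**3 - 25/4*a*c**5 - 25/2*b*c**5 + 11/8*a*b*c**3 + 165/4*b**2*c**3 - 5/8*c**5 - 2/5*a**2*b*c + 5/2*a*c**3 + 5*b*c**3 + 8/5*a**2*b + 1/4*c**3 - 11/5*a*b.
  reduce S modulo (f_1, f_2, h_3):
  remainder -25/2*b*c**5 + 165/4*b**2*c**3 - 5/8*c**5 + 5*b*c**3 + 11/20*a*b*c - 20*b*c**2 + 1/4*c**3 - 11/5*a*b - 59/4*c**2 + 121/40*b ≠ 0; add h_4 = -25/2*b*c**5 + 165/4*b**2*c**3 - 5/8*c**5 + 5*b*c**3 + 11/20*a*b*c - 20*b*c**2 + 1/4*c**3 - 11/5*a*b - 59/4*c**2 + 121/40*b to the basis.

S(f_2,h_3): lcm = a**2*b*c. S = -25/4*a*c**3 - 25/2*b*c**3 + 11/8*a*b*c + 165/4*b**2*c - 5/8*c**3 + 5/2*a*c + 5*b*c - 10*a - 20*b + 1/4*c - 1.
  reduce S modulo (f_1, f_2, h_3, h_4):
  remainder -25/2*b*c**3 + 11/8*a*b*c + 165/4*b**2*c - 5/8*c**3 + 5*b*c - 20*b + 1/4*c - 59/4 ≠ 0; add h_5 = -25/2*b*c**3 + 11/8*a*b*c + 165/4*b**2*c - 5/8*c**3 + 5*b*c - 20*b + 1/4*c - 59/4 to the basis.

The other S-polynomials (S(f_1,h_4), S(f_2,h_4), S(h_3,h_4), S(f_1,h_5), S(f_2,h_5), S(h_3,h_5), S(h_4,h_5)) all reduce to 0 modulo the current basis, so we have a Gröbner basis.
Inter-reduce: drop elements whose leading term is divisible by another's, tail-reduce, and make monic.
Reduced Gröbner basis: {a*c**3 - 2/5*a*c + 8/5*a - 11/5, b*c**3 - 11/100*a*b*c - 33/10*b**2*c + 1/20*c**3 - 2/5*b*c + 8/5*b - 1/50*c + 59/50, a**2*b + 30*a*b**2 + 25/4*a*c**2 + 25/2*b*c**2 - 11/8*a*b - 165/4*b**2 + 5/8*c**2 - 5/2*a - 5*b - 1/4}.
Label its elements g_1 = a*c**3 - 2/5*a*c + 8/5*a - 11/5, g_2 = b*c**3 - 11/100*a*b*c - 33/10*b**2*c + 1/20*c**3 - 2/5*b*c + 8/5*b - 1/50*c + 59/50, g_3 = a**2*b + 30*a*b**2 + 25/4*a*c**2 + 25/2*b*c**2 - 11/8*a*b - 165/4*b**2 + 5/8*c**2 - 5/2*a - 5*b - 1/4.

Reduce p = -a**2*b - 30*a*b**2 - 25/4*a*c**2 - 25/2*b*c**2 + 11/8*a*b + 165/4*b**2 - 5/8*c**2 + 5/2*a + 5*b + 1/4 modulo G:
  leading term a**2*b: subtract (-1)·g_3 from -a**2*b - 30*a*b**2 - 25/4*a*c**2 - 25/2*b*c**2 + 11/8*a*b + 165/4*b**2 - 5/8*c**2 + 5/2*a + 5*b + 1/4 → 0
  normal form = 0.
Since the normal form is 0, p ∈ I.

-a**2*b - 30*a*b**2 - 25/4*a*c**2 - 25/2*b*c**2 + 11/8*a*b + 165/4*b**2 - 5/8*c**2 + 5/2*a + 5*b + 1/4 lies in I (it reduces to 0).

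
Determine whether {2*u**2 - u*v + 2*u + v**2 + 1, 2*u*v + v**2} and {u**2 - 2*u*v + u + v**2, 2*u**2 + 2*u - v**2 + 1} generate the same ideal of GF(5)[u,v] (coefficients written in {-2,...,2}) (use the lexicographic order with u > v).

No, the ideals differ.

Equality of ideals is decidable: compute both reduced Gröbner bases (unique for the ordering) and check whether they agree.
Buchberger on the first generating set:
f_1 = 2*u**2 - u*v + 2*u + v**2 + 1, LT = u**2.
f_2 = 2*u*v + v**2, LT = u*v.

S(f_1,f_2): lcm = u**2*v. S = -u*v**2 + u*v - 2*v**3 - 2*v.
  leading term u*v**2: subtract (2*v)·f_2 from -u*v**2 + u*v - 2*v**3 - 2*v → u*v + v**3 - 2*v
  leading term u*v: subtract (-2)·f_2 from u*v + v**3 - 2*v → v**3 + 2*v**2 - 2*v
  leading term v**3: no divisor's leading term divides it; move v**3 to the remainder.
  leading term v**2: no divisor's leading term divides it; move 2*v**2 to the remainder.
  leading term v: no divisor's leading term divides it; move -2*v to the remainder.
  remainder v**3 + 2*v**2 - 2*v ≠ 0; add g_3 = v**3 + 2*v**2 - 2*v to the basis.

The other S-polynomials (S(f_1,g_3), S(f_2,g_3)) all reduce to 0 modulo the current basis, so we have a Gröbner basis.
Inter-reduce: drop elements whose leading term is divisible by another's, tail-reduce, and make monic.
Reduced Gröbner basis: {u**2 + u + 2*v**2 - 2, u*v - 2*v**2, v**3 + 2*v**2 - 2*v}.

Buchberger on the second generating set:
h_1 = u**2 - 2*u*v + u + v**2, LT = u**2.
h_2 = 2*u**2 + 2*u - v**2 + 1, LT = u**2.

S(h_1,h_2): lcm = u**2. S = -2*u*v - v**2 + 2.
  leading term u*v: no divisor's leading term divides it; move -2*u*v to the remainder.
  leading term v**2: no divisor's leading term divides it; move -v**2 to the remainder.
  leading term 1: no divisor's leading term divides it; move 2 to the remainder.
  remainder -2*u*v - v**2 + 2 ≠ 0; add k_3 = -2*u*v - v**2 + 2 to the basis.

S(h_1,k_3): lcm = u**2*v. S = u*v + u + v**3.
  leading term u*v: subtract (2)·k_3 from u*v + u + v**3 → u + v**3 + 2*v**2 + 1
  leading term u: no divisor's leading term divides it; move u to the remainder.
  leading term v**3: no divisor's leading term divides it; move v**3 to the remainder.
  leading term v**2: no divisor's leading term divides it; move 2*v**2 to the remainder.
  leading term 1: no divisor's leading term divides it; move 1 to the remainder.
  remainder u + v**3 + 2*v**2 + 1 ≠ 0; add k_4 = u + v**3 + 2*v**2 + 1 to the basis.

S(h_1,k_4): lcm = u**2. S = -u*v**3 - 2*u*v**2 - 2*u*v + v**2.
  leading term u*v**3: subtract (-2*v**2)·k_3 from -u*v**3 - 2*u*v**2 - 2*u*v + v**2 → -2*u*v**2 - 2*u*v - 2*v**4
  leading term u*v**2: subtract (v)·k_3 from -2*u*v**2 - 2*u*v - 2*v**4 → -2*u*v - 2*v**4 + v**3 - 2*v
  leading term u*v: subtract (1)·k_3 from -2*u*v - 2*v**4 + v**3 - 2*v → -2*v**4 + v**3 + v**2 - 2*v - 2
  leading term v**4: no divisor's leading term divides it; move -2*v**4 to the remainder.
  leading term v**3: no divisor's leading term divides it; move v**3 to the remainder.
  leading term v**2: no divisor's leading term divides it; move v**2 to the remainder.
  leading term v: no divisor's leading term divides it; move -2*v to the remainder.
  leading term 1: no divisor's leading term divides it; move -2 to the remainder.
  remainder -2*v**4 + v**3 + v**2 - 2*v - 2 ≠ 0; add k_5 = -2*v**4 + v**3 + v**2 - 2*v - 2 to the basis.

The other S-polynomials (S(h_2,k_3), S(h_2,k_4), S(k_3,k_4), S(h_1,k_5), S(h_2,k_5), S(k_3,k_5), S(k_4,k_5)) all reduce to 0 modulo the current basis, so we have a Gröbner basis.
Inter-reduce: drop elements whose leading term is divisible by another's, tail-reduce, and make monic.
Reduced Gröbner basis: {u + v**3 + 2*v**2 + 1, v**4 + 2*v**3 + 2*v**2 + v + 1}.

These differ, so the ideals are not equal.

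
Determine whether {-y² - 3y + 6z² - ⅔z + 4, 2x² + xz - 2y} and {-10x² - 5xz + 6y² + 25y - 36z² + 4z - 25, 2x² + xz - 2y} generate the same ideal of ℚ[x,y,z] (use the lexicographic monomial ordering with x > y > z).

No, the ideals differ.

Since reduced Gröbner bases are canonical representatives of ideals under a given ordering, it suffices to compute and compare them.
Buchberger on the first generating set:
f_1 = -y² - 3y + 6z² - ⅔z + 4, LT = y².
f_2 = 2x² + xz - 2y, LT = x².

The S-polynomials (S(f_1,f_2)) all reduce to 0 modulo the current basis, so we have a Gröbner basis.
Inter-reduce: drop elements whose leading term is divisible by another's, tail-reduce, and make monic.
Reduced Gröbner basis: {x² + ½xz - y, y² + 3y - 6z² + ⅔z - 4}.

Buchberger on the second generating set:
h_1 = -10x² - 5xz + 6y² + 25y - 36z² + 4z - 25, LT = x².
h_2 = 2x² + xz - 2y, LT = x².

S(h_1,h_2): lcm = x². S = -⅗y² - 3/2y + 18/5z² - ⅖z + 5/2.
  reduce S modulo (h_1, h_2):
  remainder -⅗y² - 3/2y + 18/5z² - ⅖z + 5/2 ≠ 0; add k_3 = -⅗y² - 3/2y + 18/5z² - ⅖z + 5/2 to the basis.

The other S-polynomials (S(h_1,k_3), S(h_2,k_3)) all reduce to 0 modulo the current basis, so we have a Gröbner basis.
Inter-reduce: drop elements whose leading term is divisible by another's, tail-reduce, and make monic.
Reduced Gröbner basis: {x² + ½xz - y, y² + 5/2y - 6z² + ⅔z - 25/6}.

The bases are distinct; the ideals are different.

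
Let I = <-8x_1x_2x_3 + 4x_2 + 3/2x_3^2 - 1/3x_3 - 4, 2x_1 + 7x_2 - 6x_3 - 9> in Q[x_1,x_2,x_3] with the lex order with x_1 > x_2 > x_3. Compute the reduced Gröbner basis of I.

f_1 = -8x_1x_2x_3 + 4x_2 + 3/2x_3^2 - 1/3x_3 - 4, LT = x_1x_2x_3.
f_2 = 2x_1 + 7x_2 - 6x_3 - 9, LT = x_1.

S(f_1,f_2): lcm = x_1x_2x_3. S = -7/2x_2^2x_3 + 3x_2x_3^2 + 9/2x_2x_3 - 1/2x_2 - 3/16x_3^2 + 1/24x_3 + 1/2.
  leading term x_2^2x_3: no divisor's leading term divides it; move -7/2x_2^2x_3 to the remainder.
  leading term x_2x_3^2: no divisor's leading term divides it; move 3x_2x_3^2 to the remainder.
  leading term x_2x_3: no divisor's leading term divides it; move 9/2x_2x_3 to the remainder.
  leading term x_2: no divisor's leading term divides it; move -1/2x_2 to the remainder.
  leading term x_3^2: no divisor's leading term divides it; move -3/16x_3^2 to the remainder.
  leading term x_3: no divisor's leading term divides it; move 1/24x_3 to the remainder.
  leading term 1: no divisor's leading term divides it; move 1/2 to the remainder.
  remainder -7/2x_2^2x_3 + 3x_2x_3^2 + 9/2x_2x_3 - 1/2x_2 - 3/16x_3^2 + 1/24x_3 + 1/2 ≠ 0; add g_3 = -7/2x_2^2x_3 + 3x_2x_3^2 + 9/2x_2x_3 - 1/2x_2 - 3/16x_3^2 + 1/24x_3 + 1/2 to the basis.

The other S-polynomials (S(f_1,g_3), S(f_2,g_3)) all reduce to 0 modulo the current basis, so we have a Gröbner basis.
Inter-reduce: drop elements whose leading term is divisible by another's, tail-reduce, and make monic.

G = {x_1 + 7/2x_2 - 3x_3 - 9/2, x_2^2x_3 - 6/7x_2x_3^2 - 9/7x_2x_3 + 1/7x_2 + 3/56x_3^2 - 1/84x_3 - 1/7}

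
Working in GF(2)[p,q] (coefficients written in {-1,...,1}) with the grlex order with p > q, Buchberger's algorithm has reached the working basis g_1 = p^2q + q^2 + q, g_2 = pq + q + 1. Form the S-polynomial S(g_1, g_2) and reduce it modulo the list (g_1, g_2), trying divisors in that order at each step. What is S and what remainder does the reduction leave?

lcm(LM(g_1), LM(g_2)) = p^2q.
S = (lcm/LT(g_1))·g_1 − (lcm/LT(g_2))·g_2 = pq + q^2 + p + q.
Reduce S modulo (g_1, g_2) in that order:
  leading term pq: subtract (1)·g_2 from pq + q^2 + p + q → q^2 + p + 1
  leading term q^2: no divisor's leading term divides it; move q^2 to the remainder.
  leading term p: no divisor's leading term divides it; move p to the remainder.
  leading term 1: no divisor's leading term divides it; move 1 to the remainder.
The remainder q^2 + p + 1 is nonzero, so it would be added as the next basis element.

S(g_1, g_2) = pq + q^2 + p + q; remainder on division = q^2 + p + 1.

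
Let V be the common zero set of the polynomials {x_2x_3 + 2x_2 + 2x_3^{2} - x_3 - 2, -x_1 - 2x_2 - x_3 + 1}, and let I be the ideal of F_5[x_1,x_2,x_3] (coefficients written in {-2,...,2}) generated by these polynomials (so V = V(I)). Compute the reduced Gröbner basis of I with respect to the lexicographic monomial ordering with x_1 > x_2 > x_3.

G = {x_1 + 2x_2 + x_3 - 1, x_2x_3 + 2x_2 + 2x_3^{2} - x_3 - 2}

f_1 = x_2x_3 + 2x_2 + 2x_3^{2} - x_3 - 2, LT = x_2x_3.
f_2 = -x_1 - 2x_2 - x_3 + 1, LT = x_1.

The S-polynomials (S(f_1,f_2)) all reduce to 0 modulo the current basis, so we have a Gröbner basis.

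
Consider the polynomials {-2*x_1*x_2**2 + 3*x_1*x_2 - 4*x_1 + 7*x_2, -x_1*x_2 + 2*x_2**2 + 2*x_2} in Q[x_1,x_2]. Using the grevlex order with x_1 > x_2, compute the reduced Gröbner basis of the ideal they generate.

G = {x_2**3 - 1/2*x_2**2 + x_1 - 13/4*x_2, x_1**2 - 4*x_2**2 - 2*x_1 - 4*x_2, x_1*x_2 - 2*x_2**2 - 2*x_2}

f_1 = -2*x_1*x_2**2 + 3*x_1*x_2 - 4*x_1 + 7*x_2, LT = x_1*x_2**2.
f_2 = -x_1*x_2 + 2*x_2**2 + 2*x_2, LT = x_1*x_2.

S(f_1,f_2): lcm = x_1*x_2**2. S = 2*x_2**3 - 3/2*x_1*x_2 + 2*x_2**2 + 2*x_1 - 7/2*x_2.
  leading term x_2**3: no divisor's leading term divides it; move 2*x_2**3 to the remainder.
  leading term x_1*x_2: subtract (3/2)·f_2 from -3/2*x_1*x_2 + 2*x_2**2 + 2*x_1 - 7/2*x_2 → -x_2**2 + 2*x_1 - 13/2*x_2
  leading term x_2**2: no divisor's leading term divides it; move -x_2**2 to the remainder.
  leading term x_1: no divisor's leading term divides it; move 2*x_1 to the remainder.
  leading term x_2: no divisor's leading term divides it; move -13/2*x_2 to the remainder.
  remainder 2*x_2**3 - x_2**2 + 2*x_1 - 13/2*x_2 ≠ 0; add g_3 = 2*x_2**3 - x_2**2 + 2*x_1 - 13/2*x_2 to the basis.

S(f_1,g_3): lcm = x_1*x_2**3. S = -x_1*x_2**2 - x_1**2 + 21/4*x_1*x_2 - 7/2*x_2**2.
  leading term x_1*x_2**2: subtract (1/2)·f_1 from -x_1*x_2**2 - x_1**2 + 21/4*x_1*x_2 - 7/2*x_2**2 → -x_1**2 + 15/4*x_1*x_2 - 7/2*x_2**2 + 2*x_1 - 7/2*x_2
  leading term x_1**2: no divisor's leading term divides it; move -x_1**2 to the remainder.
  leading term x_1*x_2: subtract (-15/4)·f_2 from 15/4*x_1*x_2 - 7/2*x_2**2 + 2*x_1 - 7/2*x_2 → 4*x_2**2 + 2*x_1 + 4*x_2
  leading term x_2**2: no divisor's leading term divides it; move 4*x_2**2 to the remainder.
  leading term x_1: no divisor's leading term divides it; move 2*x_1 to the remainder.
  leading term x_2: no divisor's leading term divides it; move 4*x_2 to the remainder.
  remainder -x_1**2 + 4*x_2**2 + 2*x_1 + 4*x_2 ≠ 0; add g_4 = -x_1**2 + 4*x_2**2 + 2*x_1 + 4*x_2 to the basis.

S(f_2,g_3): lcm = x_1*x_2**3. S = -2*x_2**4 + 1/2*x_1*x_2**2 - 2*x_2**3 - x_1**2 + 13/4*x_1*x_2.
  leading term x_2**4: subtract (-x_2)·g_3 from -2*x_2**4 + 1/2*x_1*x_2**2 - 2*x_2**3 - x_1**2 + 13/4*x_1*x_2 → 1/2*x_1*x_2**2 - 3*x_2**3 - x_1**2 + 21/4*x_1*x_2 - 13/2*x_2**2
  leading term x_1*x_2**2: subtract (-1/4)·f_1 from 1/2*x_1*x_2**2 - 3*x_2**3 - x_1**2 + 21/4*x_1*x_2 - 13/2*x_2**2 → -3*x_2**3 - x_1**2 + 6*x_1*x_2 - 13/2*x_2**2 - x_1 + 7/4*x_2
  leading term x_2**3: subtract (-3/2)·g_3 from -3*x_2**3 - x_1**2 + 6*x_1*x_2 - 13/2*x_2**2 - x_1 + 7/4*x_2 → -x_1**2 + 6*x_1*x_2 - 8*x_2**2 + 2*x_1 - 8*x_2
  leading term x_1**2: subtract (1)·g_4 from -x_1**2 + 6*x_1*x_2 - 8*x_2**2 + 2*x_1 - 8*x_2 → 6*x_1*x_2 - 12*x_2**2 - 12*x_2
  leading term x_1*x_2: subtract (-6)·f_2 from 6*x_1*x_2 - 12*x_2**2 - 12*x_2 → 0
  remainder 0.

S(f_1,g_4): lcm = x_1**2*x_2**2. S = 4*x_2**4 - 3/2*x_1**2*x_2 + 2*x_1*x_2**2 + 4*x_2**3 + 2*x_1**2 - 7/2*x_1*x_2.
  leading term x_2**4: subtract (2*x_2)·g_3 from 4*x_2**4 - 3/2*x_1**2*x_2 + 2*x_1*x_2**2 + 4*x_2**3 + 2*x_1**2 - 7/2*x_1*x_2 → -3/2*x_1**2*x_2 + 2*x_1*x_2**2 + 6*x_2**3 + 2*x_1**2 - 15/2*x_1*x_2 + 13*x_2**2
  leading term x_1**2*x_2: subtract (3/2*x_1)·f_2 from -3/2*x_1**2*x_2 + 2*x_1*x_2**2 + 6*x_2**3 + 2*x_1**2 - 15/2*x_1*x_2 + 13*x_2**2 → -x_1*x_2**2 + 6*x_2**3 + 2*x_1**2 - 21/2*x_1*x_2 + 13*x_2**2
  leading term x_1*x_2**2: subtract (1/2)·f_1 from -x_1*x_2**2 + 6*x_2**3 + 2*x_1**2 - 21/2*x_1*x_2 + 13*x_2**2 → 6*x_2**3 + 2*x_1**2 - 12*x_1*x_2 + 13*x_2**2 + 2*x_1 - 7/2*x_2
  leading term x_2**3: subtract (3)·g_3 from 6*x_2**3 + 2*x_1**2 - 12*x_1*x_2 + 13*x_2**2 + 2*x_1 - 7/2*x_2 → 2*x_1**2 - 12*x_1*x_2 + 16*x_2**2 - 4*x_1 + 16*x_2
  leading term x_1**2: subtract (-2)·g_4 from 2*x_1**2 - 12*x_1*x_2 + 16*x_2**2 - 4*x_1 + 16*x_2 → -12*x_1*x_2 + 24*x_2**2 + 24*x_2
  leading term x_1*x_2: subtract (12)·f_2 from -12*x_1*x_2 + 24*x_2**2 + 24*x_2 → 0
  remainder 0.

S(f_2,g_4): lcm = x_1**2*x_2. S = -2*x_1*x_2**2 + 4*x_2**3 + 4*x_2**2.
  leading term x_1*x_2**2: subtract (1)·f_1 from -2*x_1*x_2**2 + 4*x_2**3 + 4*x_2**2 → 4*x_2**3 - 3*x_1*x_2 + 4*x_2**2 + 4*x_1 - 7*x_2
  leading term x_2**3: subtract (2)·g_3 from 4*x_2**3 - 3*x_1*x_2 + 4*x_2**2 + 4*x_1 - 7*x_2 → -3*x_1*x_2 + 6*x_2**2 + 6*x_2
  leading term x_1*x_2: subtract (3)·f_2 from -3*x_1*x_2 + 6*x_2**2 + 6*x_2 → 0
  remainder 0.

S(g_3,g_4): leading monomials are coprime, so the S-polynomial reduces to 0 (Buchberger's first criterion).
Every S-polynomial of the final basis reduces to 0, so we have a Gröbner basis.
Inter-reduce: drop elements whose leading term is divisible by another's, tail-reduce, and make monic.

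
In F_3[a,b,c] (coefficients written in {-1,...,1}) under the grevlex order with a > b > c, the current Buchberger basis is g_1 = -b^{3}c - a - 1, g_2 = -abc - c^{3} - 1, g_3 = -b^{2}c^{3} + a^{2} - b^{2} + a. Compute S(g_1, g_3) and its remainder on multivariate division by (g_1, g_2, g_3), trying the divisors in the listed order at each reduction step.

S(g_1, g_3) = a^{2}b - b^{3} + ac^{2} + ab + c^{2}; remainder on division = a^{2}b - b^{3} + ac^{2} + ab + c^{2}.

lcm(LM(g_1), LM(g_3)) = b^{3}c^{3}.
S = (lcm/LT(g_1))·g_1 − (lcm/LT(g_3))·g_3 = a^{2}b - b^{3} + ac^{2} + ab + c^{2}.
Reduce S modulo (g_1, g_2, g_3) in that order:
  leading term a^{2}b: no divisor's leading term divides it; move a^{2}b to the remainder.
  leading term b^{3}: no divisor's leading term divides it; move -b^{3} to the remainder.
  leading term ac^{2}: no divisor's leading term divides it; move ac^{2} to the remainder.
  leading term ab: no divisor's leading term divides it; move ab to the remainder.
  leading term c^{2}: no divisor's leading term divides it; move c^{2} to the remainder.
The remainder a^{2}b - b^{3} + ac^{2} + ab + c^{2} is nonzero, so it would be added as the next basis element.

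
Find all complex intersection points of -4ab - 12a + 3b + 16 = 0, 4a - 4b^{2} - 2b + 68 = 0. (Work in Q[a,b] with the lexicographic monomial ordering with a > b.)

Compute a lex Gröbner basis by Buchberger's algorithm.
f_1 = -4ab - 12a + 3b + 16, LT = ab.
f_2 = 4a - 4b^{2} - 2b + 68, LT = a.

S(f_1,f_2): lcm = ab. S = 3a + b^{3} + \tfrac{1}{2}b^{2} - \tfrac{71}{4}b - 4.
  leading term a: subtract (\tfrac{3}{4})·f_2 from 3a + b^{3} + \tfrac{1}{2}b^{2} - \tfrac{71}{4}b - 4 → b^{3} + \tfrac{7}{2}b^{2} - \tfrac{65}{4}b - 55
  leading term b^{3}: no divisor's leading term divides it; move b^{3} to the remainder.
  leading term b^{2}: no divisor's leading term divides it; move \tfrac{7}{2}b^{2} to the remainder.
  leading term b: no divisor's leading term divides it; move -\tfrac{65}{4}b to the remainder.
  leading term 1: no divisor's leading term divides it; move -55 to the remainder.
  remainder b^{3} + \tfrac{7}{2}b^{2} - \tfrac{65}{4}b - 55 ≠ 0; add h_3 = b^{3} + \tfrac{7}{2}b^{2} - \tfrac{65}{4}b - 55 to the basis.

S(f_1,h_3): lcm = ab^{3}. S = -\tfrac{1}{2}ab^{2} + \tfrac{65}{4}ab + 55a - \tfrac{3}{4}b^{3} - 4b^{2}.
  leading term ab^{2}: subtract (\tfrac{1}{8}b)·f_1 from -\tfrac{1}{2}ab^{2} + \tfrac{65}{4}ab + 55a - \tfrac{3}{4}b^{3} - 4b^{2} → \tfrac{71}{4}ab + 55a - \tfrac{3}{4}b^{3} - \tfrac{35}{8}b^{2} - 2b
  leading term ab: subtract (-\tfrac{71}{16})·f_1 from \tfrac{71}{4}ab + 55a - \tfrac{3}{4}b^{3} - \tfrac{35}{8}b^{2} - 2b → \tfrac{7}{4}a - \tfrac{3}{4}b^{3} - \tfrac{35}{8}b^{2} + \tfrac{181}{16}b + 71
  leading term a: subtract (\tfrac{7}{16})·f_2 from \tfrac{7}{4}a - \tfrac{3}{4}b^{3} - \tfrac{35}{8}b^{2} + \tfrac{181}{16}b + 71 → -\tfrac{3}{4}b^{3} - \tfrac{21}{8}b^{2} + \tfrac{195}{16}b + \tfrac{165}{4}
  leading term b^{3}: subtract (-\tfrac{3}{4})·h_3 from -\tfrac{3}{4}b^{3} - \tfrac{21}{8}b^{2} + \tfrac{195}{16}b + \tfrac{165}{4} → 0
  remainder 0.

S(f_2,h_3): leading monomials are coprime, so the S-polynomial reduces to 0 (Buchberger's first criterion).
Every S-polynomial of the final basis reduces to 0, so we have a Gröbner basis.
Inter-reduce: drop elements whose leading term is divisible by another's, tail-reduce, and make monic.
Reduced Gröbner basis: {a - b^{2} - \tfrac{1}{2}b + 17, b^{3} + \tfrac{7}{2}b^{2} - \tfrac{65}{4}b - 55}.

Since the basis is lex-ordered, b^{3} + \tfrac{7}{2}b^{2} - \tfrac{65}{4}b - 55 is univariate in b. Its roots are {4, -15/4 - sqrt(5)/4, -15/4 + sqrt(5)/4}. Back-substituting each root into the other basis elements fixes the other coordinates.
  b = 4: the earlier basis element becomes a - 1 = 0, giving a = 1 — point (1, 4).
  b = -15/4 - sqrt(5)/4: the earlier basis element becomes a - 7*sqrt(5)/4 + 9/2 = 0, giving a = -9/2 + 7*sqrt(5)/4 — point (-9/2 + 7*sqrt(5)/4, -15/4 - sqrt(5)/4).
  b = -15/4 + sqrt(5)/4: the earlier basis element becomes a + 7*sqrt(5)/4 + 9/2 = 0, giving a = -9/2 - 7*sqrt(5)/4 — point (-9/2 - 7*sqrt(5)/4, -15/4 + sqrt(5)/4).
Zero-dimensionality of the ideal guarantees finitely many solutions over ℂ.

{(1, 4), (-9/2 + 7*sqrt(5)/4, -15/4 - sqrt(5)/4), (-9/2 - 7*sqrt(5)/4, -15/4 + sqrt(5)/4)}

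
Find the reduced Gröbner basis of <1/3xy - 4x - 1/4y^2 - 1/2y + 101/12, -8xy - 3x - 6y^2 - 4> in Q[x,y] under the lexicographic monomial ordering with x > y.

G = {x + 4/33y^2 + 4/33y - 2, y^3 - 77/16y^2 - 129/8y - 165/16}

f_1 = 1/3xy - 4x - 1/4y^2 - 1/2y + 101/12, LT = xy.
f_2 = -8xy - 3x - 6y^2 - 4, LT = xy.

S(f_1,f_2): lcm = xy. S = -99/8x - 3/2y^2 - 3/2y + 99/4.
  reduce S modulo (f_1, f_2):
  remainder -99/8x - 3/2y^2 - 3/2y + 99/4 ≠ 0; add g_3 = -99/8x - 3/2y^2 - 3/2y + 99/4 to the basis.

S(f_1,g_3): lcm = xy. S = -12x - 4/33y^3 - 115/132y^2 + 1/2y + 101/4.
  reduce S modulo (f_1, f_2, g_3):
  remainder -4/33y^3 + 7/12y^2 + 43/22y + 5/4 ≠ 0; add g_4 = -4/33y^3 + 7/12y^2 + 43/22y + 5/4 to the basis.

The other S-polynomials (S(f_2,g_3), S(f_1,g_4), S(f_2,g_4), S(g_3,g_4)) all reduce to 0 modulo the current basis, so we have a Gröbner basis.
Inter-reduce: drop elements whose leading term is divisible by another's, tail-reduce, and make monic.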